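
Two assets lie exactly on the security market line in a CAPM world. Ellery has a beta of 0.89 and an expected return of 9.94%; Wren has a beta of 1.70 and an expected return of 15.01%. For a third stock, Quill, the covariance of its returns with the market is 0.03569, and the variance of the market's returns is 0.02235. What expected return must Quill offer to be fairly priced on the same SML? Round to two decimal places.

14.36%

MRP = (15.01% − 9.94%) / (1.70 − 0.89) = 6.2593%
R_f = 9.94% − 0.89 × 6.2593% = 4.3692%
β_Quill = Cov / Var(R_m) = 0.03569 / 0.02235 = 1.5969
E(R_Quill) = R_f + β × MRP = 4.3692% + 1.5969 × 6.2593% = 14.36%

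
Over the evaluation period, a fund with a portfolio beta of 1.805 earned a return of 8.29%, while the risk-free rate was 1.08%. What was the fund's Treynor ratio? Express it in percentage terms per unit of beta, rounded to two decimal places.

Treynor = (R_P − R_f) / β_P = (8.29% − 1.08%) / 1.8050 = 7.21% / 1.8050 = 3.99%

3.99%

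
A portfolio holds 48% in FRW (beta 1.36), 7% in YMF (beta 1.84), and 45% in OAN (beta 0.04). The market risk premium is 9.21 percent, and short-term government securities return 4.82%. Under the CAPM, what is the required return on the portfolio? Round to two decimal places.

β_P = Σ w_i β_i = 0.48×1.36 + 0.07×1.84 + 0.45×0.04 = 0.7996
E(R_P) = R_f + β_P × MRP = 4.82% + 0.7996 × 9.21% = 12.18%

12.18%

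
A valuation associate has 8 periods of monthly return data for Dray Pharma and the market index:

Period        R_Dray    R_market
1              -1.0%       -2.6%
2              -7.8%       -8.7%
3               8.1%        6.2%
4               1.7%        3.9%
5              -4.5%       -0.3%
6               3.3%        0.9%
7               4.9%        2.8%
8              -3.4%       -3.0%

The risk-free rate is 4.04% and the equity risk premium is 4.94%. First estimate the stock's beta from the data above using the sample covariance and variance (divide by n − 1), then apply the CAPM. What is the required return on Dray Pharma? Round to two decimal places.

Mean R_i = (-1.0 − 7.8 + 8.1 + 1.7 − 4.5 + 3.3 + 4.9 − 3.4) / 8 = 0.1625%
Mean R_m = (-2.6 − 8.7 + 6.2 + 3.9 − 0.3 + 0.9 + 2.8 − 3.0) / 8 = -0.1000%
Σ(R_i − R̄_i)(R_m − R̄_m) = 155.6800  ⇒  Cov = 155.6800 / 7 = 22.2400
Σ(R_m − R̄_m)² = 153.7600  ⇒  Var(R_m) = 153.7600 / 7 = 21.9657
β = Cov / Var(R_m) = 22.2400 / 21.9657 = 1.0125
E(R) = R_f + β × MRP = 4.04% + 1.0125 × 4.94% = 9.04%

9.04%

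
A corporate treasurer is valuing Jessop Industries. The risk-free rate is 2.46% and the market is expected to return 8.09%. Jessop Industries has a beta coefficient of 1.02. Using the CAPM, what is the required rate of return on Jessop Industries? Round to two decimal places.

Market risk premium = E(R_m) − R_f = 8.09% − 2.46% = 5.63%
E(R) = R_f + β × MRP = 2.46% + 1.02 × 5.63% = 8.20%

8.20%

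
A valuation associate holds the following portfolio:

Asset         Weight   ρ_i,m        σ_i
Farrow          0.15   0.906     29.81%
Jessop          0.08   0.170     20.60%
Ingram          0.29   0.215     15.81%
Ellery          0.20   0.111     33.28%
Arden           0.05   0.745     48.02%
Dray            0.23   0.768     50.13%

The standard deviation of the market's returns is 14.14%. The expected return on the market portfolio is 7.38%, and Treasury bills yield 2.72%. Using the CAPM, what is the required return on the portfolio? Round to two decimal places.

8.22%

β_Farrow = 0.906 × 29.81% / 14.14% = 1.9100
β_Jessop = 0.170 × 20.60% / 14.14% = 0.2477
β_Ingram = 0.215 × 15.81% / 14.14% = 0.2404
β_Ellery = 0.111 × 33.28% / 14.14% = 0.2613
β_Arden = 0.745 × 48.02% / 14.14% = 2.5300
β_Dray = 0.768 × 50.13% / 14.14% = 2.7228
β_P = Σ w_i β_i = 0.15×1.9100 + 0.08×0.2477 + 0.29×0.2404 + 0.20×0.2613 + 0.05×2.5300 + 0.23×2.7228 = 1.1810
MRP = 7.38% − 2.72% = 4.66%
E(R_P) = R_f + β_P × MRP = 2.72% + 1.1810 × 4.66% = 8.22%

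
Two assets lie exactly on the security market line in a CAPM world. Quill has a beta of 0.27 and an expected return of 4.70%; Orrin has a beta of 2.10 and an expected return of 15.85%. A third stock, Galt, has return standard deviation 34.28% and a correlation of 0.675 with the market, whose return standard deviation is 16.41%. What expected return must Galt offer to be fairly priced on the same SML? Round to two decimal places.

MRP = (15.85% − 4.70%) / (2.10 − 0.27) = 6.0929%
R_f = 4.70% − 0.27 × 6.0929% = 3.0549%
β_Galt = ρ·σ_i/σ_m = 0.675 × 34.28 / 16.41 = 1.4101
E(R_Galt) = R_f + β × MRP = 3.0549% + 1.4101 × 6.0929% = 11.65%

11.65%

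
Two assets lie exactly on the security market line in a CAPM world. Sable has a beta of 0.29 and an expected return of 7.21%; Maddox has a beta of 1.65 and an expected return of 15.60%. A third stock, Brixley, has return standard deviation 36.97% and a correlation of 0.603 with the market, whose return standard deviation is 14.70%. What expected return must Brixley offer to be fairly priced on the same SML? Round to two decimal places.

MRP = (15.60% − 7.21%) / (1.65 − 0.29) = 6.1691%
R_f = 7.21% − 0.29 × 6.1691% = 5.4210%
β_Brixley = ρ·σ_i/σ_m = 0.603 × 36.97 / 14.70 = 1.5165
E(R_Brixley) = R_f + β × MRP = 5.4210% + 1.5165 × 6.1691% = 14.78%

14.78%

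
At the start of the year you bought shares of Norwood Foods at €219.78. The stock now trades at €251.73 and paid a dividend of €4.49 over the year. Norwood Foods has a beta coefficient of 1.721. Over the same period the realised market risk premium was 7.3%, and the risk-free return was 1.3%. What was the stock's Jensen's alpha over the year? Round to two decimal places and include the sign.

+2.72%

Realised HPR = (P1 + D1 − P0) / P0 = (251.73 + 4.49 − 219.78) / 219.78 = 36.44 / 219.78 = 16.5802%
CAPM required = R_f + β·MRP = 1.3% + 1.721 × 7.3% = 13.8633%
α = realised − required = 16.5802% − 13.8633% = +2.72%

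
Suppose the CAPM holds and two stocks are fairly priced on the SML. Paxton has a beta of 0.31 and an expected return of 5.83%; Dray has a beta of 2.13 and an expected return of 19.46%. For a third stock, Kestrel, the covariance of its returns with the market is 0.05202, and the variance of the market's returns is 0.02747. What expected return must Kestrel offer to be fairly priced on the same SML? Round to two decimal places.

17.69%

MRP = (19.46% − 5.83%) / (2.13 − 0.31) = 7.4890%
R_f = 5.83% − 0.31 × 7.4890% = 3.5084%
β_Kestrel = Cov / Var(R_m) = 0.05202 / 0.02747 = 1.8937
E(R_Kestrel) = R_f + β × MRP = 3.5084% + 1.8937 × 7.4890% = 17.69%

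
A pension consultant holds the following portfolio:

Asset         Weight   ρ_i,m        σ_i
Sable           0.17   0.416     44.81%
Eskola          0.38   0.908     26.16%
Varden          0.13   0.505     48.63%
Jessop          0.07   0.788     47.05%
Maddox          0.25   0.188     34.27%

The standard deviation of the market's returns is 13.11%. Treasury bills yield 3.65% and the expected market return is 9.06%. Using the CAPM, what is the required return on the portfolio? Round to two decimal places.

β_Sable = 0.416 × 44.81% / 13.11% = 1.4219
β_Eskola = 0.908 × 26.16% / 13.11% = 1.8118
β_Varden = 0.505 × 48.63% / 13.11% = 1.8732
β_Jessop = 0.788 × 47.05% / 13.11% = 2.8280
β_Maddox = 0.188 × 34.27% / 13.11% = 0.4914
β_P = Σ w_i β_i = 0.17×1.4219 + 0.38×1.8118 + 0.13×1.8732 + 0.07×2.8280 + 0.25×0.4914 = 1.4945
MRP = 9.06% − 3.65% = 5.41%
E(R_P) = R_f + β_P × MRP = 3.65% + 1.4945 × 5.41% = 11.74%

11.74%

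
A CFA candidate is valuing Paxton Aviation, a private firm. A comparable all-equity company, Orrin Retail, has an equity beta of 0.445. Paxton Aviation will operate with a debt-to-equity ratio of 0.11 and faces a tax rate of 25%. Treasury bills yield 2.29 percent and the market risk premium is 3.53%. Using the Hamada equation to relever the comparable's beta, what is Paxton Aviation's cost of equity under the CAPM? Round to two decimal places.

β_L = β_U × [1 + (1 − t)(D/E)] = 0.445 × [1 + (1 − 0.25) × 0.11]
    = 0.445 × [1 + 0.75 × 0.11] = 0.445 × 1.0825 = 0.4817
E(R) = R_f + β_L × MRP = 2.29% + 0.4817 × 3.53% = 3.99%

3.99%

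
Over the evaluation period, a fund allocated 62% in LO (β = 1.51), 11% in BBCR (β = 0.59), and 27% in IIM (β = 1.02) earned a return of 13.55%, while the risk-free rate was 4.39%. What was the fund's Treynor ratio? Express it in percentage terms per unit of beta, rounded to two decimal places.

β_P = 0.62×1.51 + 0.11×0.59 + 0.27×1.02 = 1.2765
Treynor = (R_P − R_f) / β_P = (13.55% − 4.39%) / 1.2765 = 9.16% / 1.2765 = 7.18%

7.18%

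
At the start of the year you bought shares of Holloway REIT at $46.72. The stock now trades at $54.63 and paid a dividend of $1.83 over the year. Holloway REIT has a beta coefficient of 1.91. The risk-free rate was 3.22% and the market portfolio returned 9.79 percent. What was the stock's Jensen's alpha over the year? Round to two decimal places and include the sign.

Realised HPR = (P1 + D1 − P0) / P0 = (54.63 + 1.83 − 46.72) / 46.72 = 9.74 / 46.72 = 20.8476%
MRP = 9.79% − 3.22% = 6.57%
CAPM required = R_f + β·MRP = 3.22% + 1.91 × 6.57% = 15.7687%
α = realised − required = 20.8476% − 15.7687% = +5.08%

+5.08%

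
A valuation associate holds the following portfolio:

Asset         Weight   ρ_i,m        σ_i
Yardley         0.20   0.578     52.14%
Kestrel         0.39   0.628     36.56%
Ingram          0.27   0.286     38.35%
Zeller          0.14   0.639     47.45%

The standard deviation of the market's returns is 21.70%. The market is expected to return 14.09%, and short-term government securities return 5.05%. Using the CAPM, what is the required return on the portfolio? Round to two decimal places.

14.29%

β_Yardley = 0.578 × 52.14% / 21.70% = 1.3888
β_Kestrel = 0.628 × 36.56% / 21.70% = 1.0580
β_Ingram = 0.286 × 38.35% / 21.70% = 0.5054
β_Zeller = 0.639 × 47.45% / 21.70% = 1.3973
β_P = Σ w_i β_i = 0.20×1.3888 + 0.39×1.0580 + 0.27×0.5054 + 0.14×1.3973 = 1.0225
MRP = 14.09% − 5.05% = 9.04%
E(R_P) = R_f + β_P × MRP = 5.05% + 1.0225 × 9.04% = 14.29%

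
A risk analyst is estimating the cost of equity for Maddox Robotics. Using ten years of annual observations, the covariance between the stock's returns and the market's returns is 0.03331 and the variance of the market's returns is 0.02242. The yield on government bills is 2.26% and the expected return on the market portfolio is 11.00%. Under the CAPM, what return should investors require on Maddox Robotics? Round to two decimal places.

15.25%

β = Cov(R_i, R_m) / Var(R_m) = 0.03331 / 0.02242 = 1.4857
MRP = 11.00% − 2.26% = 8.74%
E(R) = R_f + β × MRP = 2.26% + 1.4857 × 8.74% = 15.25%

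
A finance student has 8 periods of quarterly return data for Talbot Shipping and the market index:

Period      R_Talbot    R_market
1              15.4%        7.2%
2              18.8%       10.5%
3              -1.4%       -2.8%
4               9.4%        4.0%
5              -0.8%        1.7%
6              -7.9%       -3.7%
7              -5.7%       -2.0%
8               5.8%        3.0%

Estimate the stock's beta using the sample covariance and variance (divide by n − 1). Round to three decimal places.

1.888

Mean R_i = (15.4 + 18.8 − 1.4 + 9.4 − 0.8 − 7.9 − 5.7 + 5.8) / 8 = 4.2000%
Mean R_m = (7.2 + 10.5 − 2.8 + 4.0 + 1.7 − 3.7 − 2.0 + 3.0) / 8 = 2.2375%
Σ(R_i − R̄_i)(R_m − R̄_m) = 331.2900  ⇒  Cov = 331.2900 / 7 = 47.3271
Σ(R_m − R̄_m)² = 175.4588  ⇒  Var(R_m) = 175.4588 / 7 = 25.0655
β = Cov / Var(R_m) = 47.3271 / 25.0655 = 1.8881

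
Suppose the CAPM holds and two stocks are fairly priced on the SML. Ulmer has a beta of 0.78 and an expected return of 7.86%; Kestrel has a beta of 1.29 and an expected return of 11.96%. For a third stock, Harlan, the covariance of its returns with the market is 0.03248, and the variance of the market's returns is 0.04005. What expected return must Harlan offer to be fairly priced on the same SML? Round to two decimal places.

MRP = (11.96% − 7.86%) / (1.29 − 0.78) = 8.0392%
R_f = 7.86% − 0.78 × 8.0392% = 1.5894%
β_Harlan = Cov / Var(R_m) = 0.03248 / 0.04005 = 0.8110
E(R_Harlan) = R_f + β × MRP = 1.5894% + 0.8110 × 8.0392% = 8.11%

8.11%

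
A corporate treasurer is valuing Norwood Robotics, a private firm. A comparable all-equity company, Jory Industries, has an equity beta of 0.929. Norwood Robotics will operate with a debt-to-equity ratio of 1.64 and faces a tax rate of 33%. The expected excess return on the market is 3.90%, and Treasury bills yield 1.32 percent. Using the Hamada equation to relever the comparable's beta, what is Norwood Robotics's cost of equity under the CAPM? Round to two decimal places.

8.92%

β_L = β_U × [1 + (1 − t)(D/E)] = 0.929 × [1 + (1 − 0.33) × 1.64]
    = 0.929 × [1 + 0.67 × 1.64] = 0.929 × 2.0988 = 1.9498
E(R) = R_f + β_L × MRP = 1.32% + 1.9498 × 3.90% = 8.92%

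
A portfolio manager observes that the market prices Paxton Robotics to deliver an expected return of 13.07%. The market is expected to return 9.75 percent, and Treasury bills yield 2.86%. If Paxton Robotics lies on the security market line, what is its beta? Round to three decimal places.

1.482

MRP = 9.75% − 2.86% = 6.89%
β = (E(R) − R_f) / MRP = (13.07% − 2.86%) / 6.89% = 10.21% / 6.89% = 1.482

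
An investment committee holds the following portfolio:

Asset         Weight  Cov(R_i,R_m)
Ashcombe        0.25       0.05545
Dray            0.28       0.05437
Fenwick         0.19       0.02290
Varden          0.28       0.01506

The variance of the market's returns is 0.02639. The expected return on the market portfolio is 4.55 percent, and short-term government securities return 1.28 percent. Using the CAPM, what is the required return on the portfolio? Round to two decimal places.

5.95%

β_Ashcombe = 0.05545 / 0.02639 = 2.1012
β_Dray = 0.05437 / 0.02639 = 2.0603
β_Fenwick = 0.02290 / 0.02639 = 0.8678
β_Varden = 0.01506 / 0.02639 = 0.5707
β_P = Σ w_i β_i = 0.25×2.1012 + 0.28×2.0603 + 0.19×0.8678 + 0.28×0.5707 = 1.4269
MRP = 4.55% − 1.28% = 3.27%
E(R_P) = R_f + β_P × MRP = 1.28% + 1.4269 × 3.27% = 5.95%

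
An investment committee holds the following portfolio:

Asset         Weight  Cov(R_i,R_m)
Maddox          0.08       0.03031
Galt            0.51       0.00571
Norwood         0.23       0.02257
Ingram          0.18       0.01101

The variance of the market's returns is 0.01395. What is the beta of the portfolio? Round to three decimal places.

0.897

β_Maddox = 0.03031 / 0.01395 = 2.1728
β_Galt = 0.00571 / 0.01395 = 0.4093
β_Norwood = 0.02257 / 0.01395 = 1.6179
β_Ingram = 0.01101 / 0.01395 = 0.7892
β_P = Σ w_i β_i = 0.08×2.1728 + 0.51×0.4093 + 0.23×1.6179 + 0.18×0.7892 = 0.8967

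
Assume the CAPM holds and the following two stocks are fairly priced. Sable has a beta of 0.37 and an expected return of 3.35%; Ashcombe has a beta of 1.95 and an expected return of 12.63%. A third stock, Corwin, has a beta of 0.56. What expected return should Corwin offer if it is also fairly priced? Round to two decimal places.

4.47%

MRP (SML slope) = (12.63% − 3.35%) / (1.95 − 0.37) = 9.28% / 1.58 = 5.8734%
R_f (intercept) = 3.35% − 0.37 × 5.8734% = 1.1768%
E(R_Corwin) = R_f + β × MRP = 1.1768% + 0.56 × 5.8734% = 4.47%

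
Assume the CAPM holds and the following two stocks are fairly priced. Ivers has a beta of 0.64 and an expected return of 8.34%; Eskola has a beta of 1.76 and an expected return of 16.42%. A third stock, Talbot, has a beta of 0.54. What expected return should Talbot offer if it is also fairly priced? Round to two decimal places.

7.62%

MRP (SML slope) = (16.42% − 8.34%) / (1.76 − 0.64) = 8.08% / 1.12 = 7.2143%
R_f (intercept) = 8.34% − 0.64 × 7.2143% = 3.7228%
E(R_Talbot) = R_f + β × MRP = 3.7228% + 0.54 × 7.2143% = 7.62%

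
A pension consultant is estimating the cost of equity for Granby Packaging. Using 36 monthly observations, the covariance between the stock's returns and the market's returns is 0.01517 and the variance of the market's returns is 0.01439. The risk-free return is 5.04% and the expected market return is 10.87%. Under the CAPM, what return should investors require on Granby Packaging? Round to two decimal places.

11.19%

β = Cov(R_i, R_m) / Var(R_m) = 0.01517 / 0.01439 = 1.0542
MRP = 10.87% − 5.04% = 5.83%
E(R) = R_f + β × MRP = 5.04% + 1.0542 × 5.83% = 11.19%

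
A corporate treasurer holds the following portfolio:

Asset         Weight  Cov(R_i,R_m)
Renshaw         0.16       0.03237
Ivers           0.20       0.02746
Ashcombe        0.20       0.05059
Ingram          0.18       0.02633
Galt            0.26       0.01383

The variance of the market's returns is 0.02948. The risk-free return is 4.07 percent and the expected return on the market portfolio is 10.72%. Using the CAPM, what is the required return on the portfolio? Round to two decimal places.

β_Renshaw = 0.03237 / 0.02948 = 1.0980
β_Ivers = 0.02746 / 0.02948 = 0.9315
β_Ashcombe = 0.05059 / 0.02948 = 1.7161
β_Ingram = 0.02633 / 0.02948 = 0.8931
β_Galt = 0.01383 / 0.02948 = 0.4691
β_P = Σ w_i β_i = 0.16×1.0980 + 0.20×0.9315 + 0.20×1.7161 + 0.18×0.8931 + 0.26×0.4691 = 0.9879
MRP = 10.72% − 4.07% = 6.65%
E(R_P) = R_f + β_P × MRP = 4.07% + 0.9879 × 6.65% = 10.64%

10.64%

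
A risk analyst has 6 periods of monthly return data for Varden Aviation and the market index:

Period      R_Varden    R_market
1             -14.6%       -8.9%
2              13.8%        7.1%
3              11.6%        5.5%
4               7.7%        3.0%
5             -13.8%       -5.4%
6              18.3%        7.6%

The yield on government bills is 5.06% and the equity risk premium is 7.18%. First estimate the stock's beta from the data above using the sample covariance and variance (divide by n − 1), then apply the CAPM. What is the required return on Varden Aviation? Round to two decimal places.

19.69%

Mean R_i = (-14.6 + 13.8 + 11.6 + 7.7 − 13.8 + 18.3) / 6 = 3.8333%
Mean R_m = (-8.9 + 7.1 + 5.5 + 3.0 − 5.4 + 7.6) / 6 = 1.4833%
Σ(R_i − R̄_i)(R_m − R̄_m) = 494.3033  ⇒  Cov = 494.3033 / 5 = 98.8607
Σ(R_m − R̄_m)² = 242.5883  ⇒  Var(R_m) = 242.5883 / 5 = 48.5177
β = Cov / Var(R_m) = 98.8607 / 48.5177 = 2.0376
E(R) = R_f + β × MRP = 5.06% + 2.0376 × 7.18% = 19.69%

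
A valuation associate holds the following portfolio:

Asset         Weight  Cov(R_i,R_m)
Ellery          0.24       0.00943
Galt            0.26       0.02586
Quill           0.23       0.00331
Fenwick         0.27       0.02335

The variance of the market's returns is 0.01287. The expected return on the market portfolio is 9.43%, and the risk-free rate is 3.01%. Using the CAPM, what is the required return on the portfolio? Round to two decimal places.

β_Ellery = 0.00943 / 0.01287 = 0.7327
β_Galt = 0.02586 / 0.01287 = 2.0093
β_Quill = 0.00331 / 0.01287 = 0.2572
β_Fenwick = 0.02335 / 0.01287 = 1.8143
β_P = Σ w_i β_i = 0.24×0.7327 + 0.26×2.0093 + 0.23×0.2572 + 0.27×1.8143 = 1.2473
MRP = 9.43% − 3.01% = 6.42%
E(R_P) = R_f + β_P × MRP = 3.01% + 1.2473 × 6.42% = 11.02%

11.02%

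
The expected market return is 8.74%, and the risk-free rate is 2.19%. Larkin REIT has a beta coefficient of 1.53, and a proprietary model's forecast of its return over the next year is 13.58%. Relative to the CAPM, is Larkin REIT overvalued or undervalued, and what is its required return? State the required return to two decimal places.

MRP = 8.74% − 2.19% = 6.55%
Required return = R_f + β·MRP = 2.19% + 1.53 × 6.55% = 12.21%
Forecast 13.58% > required 12.21% → the stock plots above the SML → undervalued.

Undervalued; required return 12.21%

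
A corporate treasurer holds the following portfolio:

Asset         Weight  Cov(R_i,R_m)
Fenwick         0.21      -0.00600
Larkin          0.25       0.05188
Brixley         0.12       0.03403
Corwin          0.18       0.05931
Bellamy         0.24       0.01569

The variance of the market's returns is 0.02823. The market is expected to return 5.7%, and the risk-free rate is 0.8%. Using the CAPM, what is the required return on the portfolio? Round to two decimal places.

β_Fenwick = -0.00600 / 0.02823 = -0.2125
β_Larkin = 0.05188 / 0.02823 = 1.8378
β_Brixley = 0.03403 / 0.02823 = 1.2055
β_Corwin = 0.05931 / 0.02823 = 2.1010
β_Bellamy = 0.01569 / 0.02823 = 0.5558
β_P = Σ w_i β_i = 0.21×-0.2125 + 0.25×1.8378 + 0.12×1.2055 + 0.18×2.1010 + 0.24×0.5558 = 1.0711
MRP = 5.7% − 0.8% = 4.90%
E(R_P) = R_f + β_P × MRP = 0.8% + 1.0711 × 4.9% = 6.05%

6.05%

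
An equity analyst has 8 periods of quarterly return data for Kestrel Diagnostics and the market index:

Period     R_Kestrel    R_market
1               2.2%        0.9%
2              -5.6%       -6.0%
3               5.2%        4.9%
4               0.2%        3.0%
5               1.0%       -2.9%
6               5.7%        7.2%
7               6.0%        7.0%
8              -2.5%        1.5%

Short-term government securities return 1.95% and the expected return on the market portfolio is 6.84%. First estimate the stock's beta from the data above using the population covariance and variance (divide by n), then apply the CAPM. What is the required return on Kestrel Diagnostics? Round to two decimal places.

5.65%

Mean R_i = (2.2 − 5.6 + 5.2 + 0.2 + 1.0 + 5.7 + 6.0 − 2.5) / 8 = 1.5250%
Mean R_m = (0.9 − 6.0 + 4.9 + 3.0 − 2.9 + 7.2 + 7.0 + 1.5) / 8 = 1.9500%
Σ(R_i − R̄_i)(R_m − R̄_m) = 114.2600  ⇒  Cov = 114.2600 / 8 = 14.2825
Σ(R_m − R̄_m)² = 150.9000  ⇒  Var(R_m) = 150.9000 / 8 = 18.8625
β = Cov / Var(R_m) = 14.2825 / 18.8625 = 0.7572
MRP = 6.84% − 1.95% = 4.89%
E(R) = R_f + β × MRP = 1.95% + 0.7572 × 4.89% = 5.65%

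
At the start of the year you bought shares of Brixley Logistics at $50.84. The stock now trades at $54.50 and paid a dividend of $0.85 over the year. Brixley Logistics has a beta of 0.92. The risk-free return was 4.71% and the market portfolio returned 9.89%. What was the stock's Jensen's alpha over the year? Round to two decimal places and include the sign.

Realised HPR = (P1 + D1 − P0) / P0 = (54.50 + 0.85 − 50.84) / 50.84 = 4.51 / 50.84 = 8.8710%
MRP = 9.89% − 4.71% = 5.18%
CAPM required = R_f + β·MRP = 4.71% + 0.92 × 5.18% = 9.4756%
α = realised − required = 8.8710% − 9.4756% = -0.60%

-0.60%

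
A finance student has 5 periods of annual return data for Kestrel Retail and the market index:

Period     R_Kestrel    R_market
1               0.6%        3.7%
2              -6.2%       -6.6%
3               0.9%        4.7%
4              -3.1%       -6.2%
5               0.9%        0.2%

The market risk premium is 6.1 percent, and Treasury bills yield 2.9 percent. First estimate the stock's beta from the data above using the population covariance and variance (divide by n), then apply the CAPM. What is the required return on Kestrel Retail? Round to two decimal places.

6.15%

Mean R_i = (0.6 − 6.2 + 0.9 − 3.1 + 0.9) / 5 = -1.3800%
Mean R_m = (3.7 − 6.6 + 4.7 − 6.2 + 0.2) / 5 = -0.8400%
Σ(R_i − R̄_i)(R_m − R̄_m) = 60.9740  ⇒  Cov = 60.9740 / 5 = 12.1948
Σ(R_m − R̄_m)² = 114.2920  ⇒  Var(R_m) = 114.2920 / 5 = 22.8584
β = Cov / Var(R_m) = 12.1948 / 22.8584 = 0.5335
E(R) = R_f + β × MRP = 2.9% + 0.5335 × 6.1% = 6.15%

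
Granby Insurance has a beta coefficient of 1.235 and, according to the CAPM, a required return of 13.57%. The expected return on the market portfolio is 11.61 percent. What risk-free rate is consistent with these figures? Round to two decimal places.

3.27%

E(R) = R_f + β(E(R_m) − R_f) = R_f(1 − β) + β·E(R_m)
13.57% = R_f × (1 − 1.235) + 1.235 × 11.61%
13.57% = R_f × -0.235 + 14.33835%
R_f = (13.57% − 14.33835%) / -0.235 = 3.27%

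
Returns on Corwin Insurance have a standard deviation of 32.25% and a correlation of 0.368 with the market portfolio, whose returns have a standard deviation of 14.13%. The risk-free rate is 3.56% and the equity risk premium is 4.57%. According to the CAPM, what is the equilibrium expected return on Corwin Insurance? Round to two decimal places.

β = ρ × σ_i / σ_m = 0.368 × 32.25% / 14.13% = 0.8399
E(R) = 3.56% + 0.8399 × 4.57% = 7.40%

7.40%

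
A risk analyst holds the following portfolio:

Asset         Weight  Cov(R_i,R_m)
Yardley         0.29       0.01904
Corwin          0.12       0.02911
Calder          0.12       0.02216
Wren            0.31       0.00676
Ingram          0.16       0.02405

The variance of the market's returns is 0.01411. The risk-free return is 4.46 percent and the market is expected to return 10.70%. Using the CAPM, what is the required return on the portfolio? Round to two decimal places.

β_Yardley = 0.01904 / 0.01411 = 1.3494
β_Corwin = 0.02911 / 0.01411 = 2.0631
β_Calder = 0.02216 / 0.01411 = 1.5705
β_Wren = 0.00676 / 0.01411 = 0.4791
β_Ingram = 0.02405 / 0.01411 = 1.7045
β_P = Σ w_i β_i = 0.29×1.3494 + 0.12×2.0631 + 0.12×1.5705 + 0.31×0.4791 + 0.16×1.7045 = 1.2486
MRP = 10.70% − 4.46% = 6.24%
E(R_P) = R_f + β_P × MRP = 4.46% + 1.2486 × 6.24% = 12.25%

12.25%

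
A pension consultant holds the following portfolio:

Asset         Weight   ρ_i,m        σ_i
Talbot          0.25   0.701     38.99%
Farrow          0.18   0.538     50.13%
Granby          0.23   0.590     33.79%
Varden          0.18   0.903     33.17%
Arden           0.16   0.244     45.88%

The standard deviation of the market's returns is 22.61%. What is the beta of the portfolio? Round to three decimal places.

1.037

β_Talbot = 0.701 × 38.99% / 22.61% = 1.2088
β_Farrow = 0.538 × 50.13% / 22.61% = 1.1928
β_Granby = 0.590 × 33.79% / 22.61% = 0.8817
β_Varden = 0.903 × 33.17% / 22.61% = 1.3247
β_Arden = 0.244 × 45.88% / 22.61% = 0.4951
β_P = Σ w_i β_i = 0.25×1.2088 + 0.18×1.1928 + 0.23×0.8817 + 0.18×1.3247 + 0.16×0.4951 = 1.0374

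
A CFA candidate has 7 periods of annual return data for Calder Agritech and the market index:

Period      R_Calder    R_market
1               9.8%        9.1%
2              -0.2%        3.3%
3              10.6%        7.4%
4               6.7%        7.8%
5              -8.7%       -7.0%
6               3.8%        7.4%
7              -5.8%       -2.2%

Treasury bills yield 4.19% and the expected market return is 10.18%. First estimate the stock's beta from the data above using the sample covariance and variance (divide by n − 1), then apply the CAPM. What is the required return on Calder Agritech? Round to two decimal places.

11.21%

Mean R_i = (9.8 − 0.2 + 10.6 + 6.7 − 8.7 + 3.8 − 5.8) / 7 = 2.3143%
Mean R_m = (9.1 + 3.3 + 7.4 + 7.8 − 7.0 + 7.4 − 2.2) / 7 = 3.6857%
Σ(R_i − R̄_i)(R_m − R̄_m) = 261.2914  ⇒  Cov = 261.2914 / 6 = 43.5486
Σ(R_m − R̄_m)² = 222.8086  ⇒  Var(R_m) = 222.8086 / 6 = 37.1348
β = Cov / Var(R_m) = 43.5486 / 37.1348 = 1.1727
MRP = 10.18% − 4.19% = 5.99%
E(R) = R_f + β × MRP = 4.19% + 1.1727 × 5.99% = 11.21%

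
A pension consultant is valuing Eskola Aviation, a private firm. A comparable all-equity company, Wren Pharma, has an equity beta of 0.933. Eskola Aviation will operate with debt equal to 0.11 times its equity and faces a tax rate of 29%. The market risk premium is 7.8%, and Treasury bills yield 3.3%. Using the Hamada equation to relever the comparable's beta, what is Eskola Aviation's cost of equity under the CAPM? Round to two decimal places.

11.15%

β_L = β_U × [1 + (1 − t)(D/E)] = 0.933 × [1 + (1 − 0.29) × 0.11]
    = 0.933 × [1 + 0.71 × 0.11] = 0.933 × 1.0781 = 1.0059
E(R) = R_f + β_L × MRP = 3.3% + 1.0059 × 7.8% = 11.15%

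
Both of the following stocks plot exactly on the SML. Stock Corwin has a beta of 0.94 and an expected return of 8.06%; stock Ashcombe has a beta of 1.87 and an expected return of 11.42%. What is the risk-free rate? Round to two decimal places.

4.66%

Both satisfy E(R) = R_f + β·MRP, so the slope of the SML is
MRP = (11.42% − 8.06%) / (1.87 − 0.94) = 3.36% / 0.93 = 3.6129%
R_f = E(R_Corwin) − β_Corwin·MRP = 8.06% − 0.94 × 3.6129% = 4.6639%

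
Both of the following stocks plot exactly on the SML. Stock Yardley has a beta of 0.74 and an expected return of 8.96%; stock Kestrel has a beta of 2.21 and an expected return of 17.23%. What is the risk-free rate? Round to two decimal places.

Both satisfy E(R) = R_f + β·MRP, so the slope of the SML is
MRP = (17.23% − 8.96%) / (2.21 − 0.74) = 8.27% / 1.47 = 5.6259%
R_f = E(R_Yardley) − β_Yardley·MRP = 8.96% − 0.74 × 5.6259% = 4.7968%

4.80%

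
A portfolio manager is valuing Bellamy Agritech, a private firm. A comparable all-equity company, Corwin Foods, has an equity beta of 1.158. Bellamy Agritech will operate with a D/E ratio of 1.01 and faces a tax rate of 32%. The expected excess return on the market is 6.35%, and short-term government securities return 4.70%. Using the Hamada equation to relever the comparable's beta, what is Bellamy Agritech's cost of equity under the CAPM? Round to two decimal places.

17.10%

β_L = β_U × [1 + (1 − t)(D/E)] = 1.158 × [1 + (1 − 0.32) × 1.01]
    = 1.158 × [1 + 0.68 × 1.01] = 1.158 × 1.6868 = 1.9533
E(R) = R_f + β_L × MRP = 4.70% + 1.9533 × 6.35% = 17.10%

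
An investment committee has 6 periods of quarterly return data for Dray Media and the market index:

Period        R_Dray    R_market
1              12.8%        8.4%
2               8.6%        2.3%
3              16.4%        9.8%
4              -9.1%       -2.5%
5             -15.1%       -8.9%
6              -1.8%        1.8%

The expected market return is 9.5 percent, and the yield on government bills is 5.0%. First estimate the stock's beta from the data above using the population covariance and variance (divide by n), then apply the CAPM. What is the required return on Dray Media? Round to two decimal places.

Mean R_i = (12.8 + 8.6 + 16.4 − 9.1 − 15.1 − 1.8) / 6 = 1.9667%
Mean R_m = (8.4 + 2.3 + 9.8 − 2.5 − 8.9 + 1.8) / 6 = 1.8167%
Σ(R_i − R̄_i)(R_m − R̄_m) = 420.4833  ⇒  Cov = 420.4833 / 6 = 70.0806
Σ(R_m − R̄_m)² = 240.7883  ⇒  Var(R_m) = 240.7883 / 6 = 40.1314
β = Cov / Var(R_m) = 70.0806 / 40.1314 = 1.7463
MRP = 9.5% − 5.0% = 4.50%
E(R) = R_f + β × MRP = 5.0% + 1.7463 × 4.5% = 12.86%

12.86%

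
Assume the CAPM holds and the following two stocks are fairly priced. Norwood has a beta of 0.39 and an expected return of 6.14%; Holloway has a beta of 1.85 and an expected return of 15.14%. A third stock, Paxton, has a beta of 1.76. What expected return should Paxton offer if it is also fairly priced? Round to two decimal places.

MRP (SML slope) = (15.14% − 6.14%) / (1.85 − 0.39) = 9.00% / 1.46 = 6.1644%
R_f (intercept) = 6.14% − 0.39 × 6.1644% = 3.7359%
E(R_Paxton) = R_f + β × MRP = 3.7359% + 1.76 × 6.1644% = 14.59%

14.59%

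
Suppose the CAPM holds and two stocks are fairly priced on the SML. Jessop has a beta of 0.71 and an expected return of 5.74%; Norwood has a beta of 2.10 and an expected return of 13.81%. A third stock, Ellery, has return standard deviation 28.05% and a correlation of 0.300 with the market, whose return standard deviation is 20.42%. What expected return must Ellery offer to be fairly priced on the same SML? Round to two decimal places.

MRP = (13.81% − 5.74%) / (2.10 − 0.71) = 5.8058%
R_f = 5.74% − 0.71 × 5.8058% = 1.6179%
β_Ellery = ρ·σ_i/σ_m = 0.300 × 28.05 / 20.42 = 0.4121
E(R_Ellery) = R_f + β × MRP = 1.6179% + 0.4121 × 5.8058% = 4.01%

4.01%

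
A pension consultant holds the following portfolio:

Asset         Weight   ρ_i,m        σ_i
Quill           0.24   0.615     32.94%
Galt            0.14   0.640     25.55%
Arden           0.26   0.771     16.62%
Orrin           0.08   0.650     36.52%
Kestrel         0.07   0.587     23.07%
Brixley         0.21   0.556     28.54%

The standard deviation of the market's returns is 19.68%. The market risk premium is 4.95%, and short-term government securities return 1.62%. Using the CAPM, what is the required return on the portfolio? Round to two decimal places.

β_Quill = 0.615 × 32.94% / 19.68% = 1.0294
β_Galt = 0.640 × 25.55% / 19.68% = 0.8309
β_Arden = 0.771 × 16.62% / 19.68% = 0.6511
β_Orrin = 0.650 × 36.52% / 19.68% = 1.2062
β_Kestrel = 0.587 × 23.07% / 19.68% = 0.6881
β_Brixley = 0.556 × 28.54% / 19.68% = 0.8063
β_P = Σ w_i β_i = 0.24×1.0294 + 0.14×0.8309 + 0.26×0.6511 + 0.08×1.2062 + 0.07×0.6881 + 0.21×0.8063 = 0.8467
E(R_P) = R_f + β_P × MRP = 1.62% + 0.8467 × 4.95% = 5.81%

5.81%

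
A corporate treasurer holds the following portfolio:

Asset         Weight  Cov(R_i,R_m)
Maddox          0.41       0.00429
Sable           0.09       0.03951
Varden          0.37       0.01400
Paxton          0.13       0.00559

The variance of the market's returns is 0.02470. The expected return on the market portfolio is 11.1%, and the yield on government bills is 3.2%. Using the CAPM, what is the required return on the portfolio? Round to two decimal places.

β_Maddox = 0.00429 / 0.02470 = 0.1737
β_Sable = 0.03951 / 0.02470 = 1.5996
β_Varden = 0.01400 / 0.02470 = 0.5668
β_Paxton = 0.00559 / 0.02470 = 0.2263
β_P = Σ w_i β_i = 0.41×0.1737 + 0.09×1.5996 + 0.37×0.5668 + 0.13×0.2263 = 0.4543
MRP = 11.1% − 3.2% = 7.90%
E(R_P) = R_f + β_P × MRP = 3.2% + 0.4543 × 7.9% = 6.79%

6.79%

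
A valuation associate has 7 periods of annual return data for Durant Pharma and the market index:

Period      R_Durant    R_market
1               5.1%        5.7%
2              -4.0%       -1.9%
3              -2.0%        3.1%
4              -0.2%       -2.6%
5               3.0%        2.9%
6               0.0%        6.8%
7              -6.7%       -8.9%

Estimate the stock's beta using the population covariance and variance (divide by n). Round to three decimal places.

Mean R_i = (5.1 − 4.0 − 2.0 − 0.2 + 3.0 + 0.0 − 6.7) / 7 = -0.6857%
Mean R_m = (5.7 − 1.9 + 3.1 − 2.6 + 2.9 + 6.8 − 8.9) / 7 = 0.7286%
Σ(R_i − R̄_i)(R_m − R̄_m) = 102.8171  ⇒  Cov = 102.8171 / 7 = 14.6882
Σ(R_m − R̄_m)² = 182.6143  ⇒  Var(R_m) = 182.6143 / 7 = 26.0878
β = Cov / Var(R_m) = 14.6882 / 26.0878 = 0.5630

0.563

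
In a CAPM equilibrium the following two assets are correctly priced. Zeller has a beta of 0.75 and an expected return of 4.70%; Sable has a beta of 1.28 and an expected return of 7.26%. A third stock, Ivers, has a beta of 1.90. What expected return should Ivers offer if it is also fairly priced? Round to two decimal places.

MRP (SML slope) = (7.26% − 4.70%) / (1.28 − 0.75) = 2.56% / 0.53 = 4.8302%
R_f (intercept) = 4.70% − 0.75 × 4.8302% = 1.0774%
E(R_Ivers) = R_f + β × MRP = 1.0774% + 1.90 × 4.8302% = 10.25%

10.25%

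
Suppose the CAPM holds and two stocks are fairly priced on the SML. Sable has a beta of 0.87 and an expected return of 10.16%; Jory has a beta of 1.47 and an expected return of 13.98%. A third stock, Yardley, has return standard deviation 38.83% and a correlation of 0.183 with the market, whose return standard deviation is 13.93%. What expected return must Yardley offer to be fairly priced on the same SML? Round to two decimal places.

7.87%

MRP = (13.98% − 10.16%) / (1.47 − 0.87) = 6.3667%
R_f = 10.16% − 0.87 × 6.3667% = 4.6210%
β_Yardley = ρ·σ_i/σ_m = 0.183 × 38.83 / 13.93 = 0.5101
E(R_Yardley) = R_f + β × MRP = 4.6210% + 0.5101 × 6.3667% = 7.87%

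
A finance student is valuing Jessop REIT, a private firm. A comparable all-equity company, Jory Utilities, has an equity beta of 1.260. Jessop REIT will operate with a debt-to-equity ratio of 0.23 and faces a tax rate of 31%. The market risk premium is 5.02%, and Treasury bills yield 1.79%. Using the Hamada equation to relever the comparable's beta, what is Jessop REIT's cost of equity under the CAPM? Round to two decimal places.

9.12%

β_L = β_U × [1 + (1 − t)(D/E)] = 1.260 × [1 + (1 − 0.31) × 0.23]
    = 1.260 × [1 + 0.69 × 0.23] = 1.260 × 1.1587 = 1.4600
E(R) = R_f + β_L × MRP = 1.79% + 1.4600 × 5.02% = 9.12%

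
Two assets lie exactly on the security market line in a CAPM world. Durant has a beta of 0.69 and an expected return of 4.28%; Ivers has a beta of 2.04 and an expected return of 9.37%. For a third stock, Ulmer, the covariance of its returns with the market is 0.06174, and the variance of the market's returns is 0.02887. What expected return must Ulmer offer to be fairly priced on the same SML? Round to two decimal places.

9.74%

MRP = (9.37% − 4.28%) / (2.04 − 0.69) = 3.7704%
R_f = 4.28% − 0.69 × 3.7704% = 1.6784%
β_Ulmer = Cov / Var(R_m) = 0.06174 / 0.02887 = 2.1386
E(R_Ulmer) = R_f + β × MRP = 1.6784% + 2.1386 × 3.7704% = 9.74%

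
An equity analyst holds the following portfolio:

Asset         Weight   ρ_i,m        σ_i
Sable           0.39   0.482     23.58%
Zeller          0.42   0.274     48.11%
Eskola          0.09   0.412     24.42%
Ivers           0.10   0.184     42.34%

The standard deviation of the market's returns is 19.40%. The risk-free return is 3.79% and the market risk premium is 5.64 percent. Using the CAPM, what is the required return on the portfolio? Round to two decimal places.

7.18%

β_Sable = 0.482 × 23.58% / 19.40% = 0.5859
β_Zeller = 0.274 × 48.11% / 19.40% = 0.6795
β_Eskola = 0.412 × 24.42% / 19.40% = 0.5186
β_Ivers = 0.184 × 42.34% / 19.40% = 0.4016
β_P = Σ w_i β_i = 0.39×0.5859 + 0.42×0.6795 + 0.09×0.5186 + 0.10×0.4016 = 0.6007
E(R_P) = R_f + β_P × MRP = 3.79% + 0.6007 × 5.64% = 7.18%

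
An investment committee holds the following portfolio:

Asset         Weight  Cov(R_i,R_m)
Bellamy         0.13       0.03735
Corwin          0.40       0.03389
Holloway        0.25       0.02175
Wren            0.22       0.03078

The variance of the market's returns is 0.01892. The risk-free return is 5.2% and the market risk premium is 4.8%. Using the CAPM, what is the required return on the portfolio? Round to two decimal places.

β_Bellamy = 0.03735 / 0.01892 = 1.9741
β_Corwin = 0.03389 / 0.01892 = 1.7912
β_Holloway = 0.02175 / 0.01892 = 1.1496
β_Wren = 0.03078 / 0.01892 = 1.6268
β_P = Σ w_i β_i = 0.13×1.9741 + 0.40×1.7912 + 0.25×1.1496 + 0.22×1.6268 = 1.6184
E(R_P) = R_f + β_P × MRP = 5.2% + 1.6184 × 4.8% = 12.97%

12.97%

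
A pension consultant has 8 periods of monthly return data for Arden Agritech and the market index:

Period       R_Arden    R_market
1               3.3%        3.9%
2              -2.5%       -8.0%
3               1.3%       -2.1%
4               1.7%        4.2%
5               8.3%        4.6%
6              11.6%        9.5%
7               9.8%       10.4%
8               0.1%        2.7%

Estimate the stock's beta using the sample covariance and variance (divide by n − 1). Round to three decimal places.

Mean R_i = (3.3 − 2.5 + 1.3 + 1.7 + 8.3 + 11.6 + 9.8 + 0.1) / 8 = 4.2000%
Mean R_m = (3.9 − 8.0 − 2.1 + 4.2 + 4.6 + 9.5 + 10.4 + 2.7) / 8 = 3.1500%
Σ(R_i − R̄_i)(R_m − R̄_m) = 182.0100  ⇒  Cov = 182.0100 / 7 = 26.0014
Σ(R_m − R̄_m)² = 248.7400  ⇒  Var(R_m) = 248.7400 / 7 = 35.5343
β = Cov / Var(R_m) = 26.0014 / 35.5343 = 0.7317

0.732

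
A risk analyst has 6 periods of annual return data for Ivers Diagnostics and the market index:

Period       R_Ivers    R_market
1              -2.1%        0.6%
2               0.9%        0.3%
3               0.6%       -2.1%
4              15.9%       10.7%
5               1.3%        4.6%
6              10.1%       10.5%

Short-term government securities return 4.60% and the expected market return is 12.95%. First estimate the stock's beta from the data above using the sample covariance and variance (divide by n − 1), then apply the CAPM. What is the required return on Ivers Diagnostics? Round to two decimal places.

14.09%

Mean R_i = (-2.1 + 0.9 + 0.6 + 15.9 + 1.3 + 10.1) / 6 = 4.4500%
Mean R_m = (0.6 + 0.3 − 2.1 + 10.7 + 4.6 + 10.5) / 6 = 4.1000%
Σ(R_i − R̄_i)(R_m − R̄_m) = 170.4400  ⇒  Cov = 170.4400 / 5 = 34.0880
Σ(R_m − R̄_m)² = 149.9000  ⇒  Var(R_m) = 149.9000 / 5 = 29.9800
β = Cov / Var(R_m) = 34.0880 / 29.9800 = 1.1370
MRP = 12.95% − 4.60% = 8.35%
E(R) = R_f + β × MRP = 4.60% + 1.1370 × 8.35% = 14.09%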